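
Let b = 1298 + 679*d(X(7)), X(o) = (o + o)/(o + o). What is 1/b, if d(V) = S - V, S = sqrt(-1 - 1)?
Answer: 619/1305243 - 679*I*sqrt(2)/1305243 ≈ 0.00047424 - 0.00073569*I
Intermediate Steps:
S = I*sqrt(2) (S = sqrt(-2) = I*sqrt(2) ≈ 1.4142*I)
X(o) = 1 (X(o) = (2*o)/((2*o)) = (2*o)*(1/(2*o)) = 1)
d(V) = -V + I*sqrt(2) (d(V) = I*sqrt(2) - V = -V + I*sqrt(2))
b = 619 + 679*I*sqrt(2) (b = 1298 + 679*(-1*1 + I*sqrt(2)) = 1298 + 679*(-1 + I*sqrt(2)) = 1298 + (-679 + 679*I*sqrt(2)) = 619 + 679*I*sqrt(2) ≈ 619.0 + 960.25*I)
1/b = 1/(619 + 679*I*sqrt(2))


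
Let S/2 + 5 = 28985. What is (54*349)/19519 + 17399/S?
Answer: 1431925241/1131321240 ≈ 1.2657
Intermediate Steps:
S = 57960 (S = -10 + 2*28985 = -10 + 57970 = 57960)
(54*349)/19519 + 17399/S = (54*349)/19519 + 17399/57960 = 18846*(1/19519) + 17399*(1/57960) = 18846/19519 + 17399/57960 = 1431925241/1131321240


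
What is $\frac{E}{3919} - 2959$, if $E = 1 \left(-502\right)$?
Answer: $- \frac{11596823}{3919} \approx -2959.1$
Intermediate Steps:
$E = -502$
$\frac{E}{3919} - 2959 = - \frac{502}{3919} - 2959 = - \frac{11596823}{3919}$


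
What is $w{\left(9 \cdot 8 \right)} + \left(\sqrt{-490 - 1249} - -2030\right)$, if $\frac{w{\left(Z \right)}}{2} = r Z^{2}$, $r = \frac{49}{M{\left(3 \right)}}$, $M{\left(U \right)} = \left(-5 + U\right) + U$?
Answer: $510062 + i \sqrt{1739} \approx 5.1006 \cdot 10^{5} + 41.701 i$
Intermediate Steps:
$M{\left(U \right)} = -5 + 2 U$
$r = 49$ ($r = \frac{49}{-5 + 2 \cdot 3} = \frac{49}{-5 + 6} = \frac{49}{1} = 49 \cdot 1 = 49$)
$w{\left(Z \right)} = 98 Z^{2}$ ($w{\left(Z \right)} = 2 \cdot 49 Z^{2} = 98 Z^{2}$)
$w{\left(9 \cdot 8 \right)} + \left(\sqrt{-490 - 1249} - -2030\right) = 98 \left(9 \cdot 8\right)^{2} + \left(\sqrt{-490 - 1249} - -2030\right) = 98 \cdot 72^{2} + \left(\sqrt{-1739} + 2030\right) = 98 \cdot 5184 + \left(i \sqrt{1739} + 2030\right) = 508032 + \left(2030 + i \sqrt{1739}\right) = 510062 + i \sqrt{1739}$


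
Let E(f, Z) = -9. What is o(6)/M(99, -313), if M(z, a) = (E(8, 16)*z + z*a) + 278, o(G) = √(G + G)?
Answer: -√3/15800 ≈ -0.00010962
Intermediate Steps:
o(G) = √2*√G (o(G) = √(2*G) = √2*√G)
M(z, a) = 278 - 9*z + a*z (M(z, a) = (-9*z + z*a) + 278 = (-9*z + a*z) + 278 = 278 - 9*z + a*z)
o(6)/M(99, -313) = (√2*√6)/(278 - 9*99 - 313*99) = (2*√3)/(278 - 891 - 30987) = (2*√3)/(-31600) = (2*√3)*(-1/31600) = -√3/15800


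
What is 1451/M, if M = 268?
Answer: 1451/268 ≈ 5.4142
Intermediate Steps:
1451/M = 1451/268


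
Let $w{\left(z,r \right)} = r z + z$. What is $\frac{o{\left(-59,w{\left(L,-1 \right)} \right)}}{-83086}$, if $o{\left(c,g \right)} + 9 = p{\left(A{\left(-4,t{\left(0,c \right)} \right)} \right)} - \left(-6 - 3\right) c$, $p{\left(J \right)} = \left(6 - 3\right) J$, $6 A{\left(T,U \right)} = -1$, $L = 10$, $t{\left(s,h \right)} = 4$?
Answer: $\frac{1081}{166172} \approx 0.0065053$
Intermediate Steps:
$A{\left(T,U \right)} = - \frac{1}{6}$ ($A{\left(T,U \right)} = \frac{1}{6} \left(-1\right) = - \frac{1}{6}$)
$p{\left(J \right)} = 3 J$
$w{\left(z,r \right)} = z + r z$
$o{\left(c,g \right)} = - \frac{19}{2} + 9 c$ ($o{\left(c,g \right)} = -9 - \left(\frac{1}{2} + \left(-6 - 3\right) c\right) = -9 - \left(\frac{1}{2} - 9 c\right) = -9 + \left(- \frac{1}{2} + 9 c\right) = - \frac{19}{2} + 9 c$)
$\frac{o{\left(-59,w{\left(L,-1 \right)} \right)}}{-83086} = \frac{- \frac{19}{2} + 9 \left(-59\right)}{-83086} = \left(- \frac{19}{2} - 531\right) \left(- \frac{1}{83086}\right) = \left(- \frac{1081}{2}\right) \left(- \frac{1}{83086}\right) = \frac{1081}{166172}$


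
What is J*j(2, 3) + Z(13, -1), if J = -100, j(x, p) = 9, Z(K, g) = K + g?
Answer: -888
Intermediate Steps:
J*j(2, 3) + Z(13, -1) = -100*9 + (13 - 1) = -900 + 12 = -888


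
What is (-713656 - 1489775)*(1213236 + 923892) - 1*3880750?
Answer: -4709017966918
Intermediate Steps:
(-713656 - 1489775)*(1213236 + 923892) - 1*3880750 = -2203431*2137128 - 3880750 = -4709014086168 - 3880750 = -4709017966918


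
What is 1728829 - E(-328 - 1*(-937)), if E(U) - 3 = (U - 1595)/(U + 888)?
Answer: 2588053508/1497 ≈ 1.7288e+6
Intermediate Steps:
E(U) = 3 + (-1595 + U)/(888 + U) (E(U) = 3 + (U - 1595)/(U + 888) = 3 + (-1595 + U)/(888 + U))
1728829 - E(-328 - 1*(-937)) = 1728829 - (1069 + 4*(-328 - 1*(-937)))/(888 + (-328 - 1*(-937))) = 1728829 - (1069 + 4*(-328 + 937))/(888 + (-328 + 937)) = 1728829 - (1069 + 4*609)/(888 + 609) = 1728829 - (1069 + 2436)/1497 = 1728829 - 3505/1497 = 2588053508/1497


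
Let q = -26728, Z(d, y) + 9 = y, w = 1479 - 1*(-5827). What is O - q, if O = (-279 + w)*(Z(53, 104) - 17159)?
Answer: -119882000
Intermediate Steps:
w = 7306 (w = 1479 + 5827 = 7306)
Z(d, y) = -9 + y
O = -119908728 (O = (-279 + 7306)*((-9 + 104) - 17159) = 7027*(95 - 17159) = 7027*(-17064) = -119908728)
O - q = -119908728 - 1*(-26728) = -119908728 + 26728 = -119882000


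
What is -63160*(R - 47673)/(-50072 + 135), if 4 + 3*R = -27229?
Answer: -10753116320/149811 ≈ -71778.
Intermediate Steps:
R = -27233/3 (R = -4/3 + (⅓)*(-27229) = -4/3 - 27229/3 = -27233/3 ≈ -9077.7)
-63160*(R - 47673)/(-50072 + 135) = -63160*(-27233/3 - 47673)/(-50072 + 135) = -63160/((-49937/(-170252/3))) = -63160/((-49937*(-3/170252))) = -63160/149811/170252 = -63160*170252/149811 = -10753116320/149811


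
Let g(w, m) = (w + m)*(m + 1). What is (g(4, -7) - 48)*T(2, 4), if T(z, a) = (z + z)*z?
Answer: -240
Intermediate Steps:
g(w, m) = (1 + m)*(m + w) (g(w, m) = (m + w)*(1 + m) = (1 + m)*(m + w))
T(z, a) = 2*z² (T(z, a) = (2*z)*z = 2*z²)
(g(4, -7) - 48)*T(2, 4) = ((-7 + 4 + (-7)² - 7*4) - 48)*(2*2²) = ((-7 + 4 + 49 - 28) - 48)*(2*4) = (18 - 48)*8 = -30*8 = -240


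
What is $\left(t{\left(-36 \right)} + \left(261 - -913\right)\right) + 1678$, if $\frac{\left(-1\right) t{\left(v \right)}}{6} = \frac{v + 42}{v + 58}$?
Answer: $\frac{31354}{11} \approx 2850.4$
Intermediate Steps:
$t{\left(v \right)} = - \frac{6 \left(42 + v\right)}{58 + v}$ ($t{\left(v \right)} = - 6 \frac{v + 42}{v + 58} = - 6 \frac{42 + v}{58 + v} = - \frac{6 \left(42 + v\right)}{58 + v}$)
$\left(t{\left(-36 \right)} + \left(261 - -913\right)\right) + 1678 = \left(\frac{6 \left(-42 - -36\right)}{58 - 36} + \left(261 - -913\right)\right) + 1678 = \left(\frac{6 \left(-42 + 36\right)}{22} + \left(261 + 913\right)\right) + 1678 = \left(6 \cdot \frac{1}{22} \left(-6\right) + 1174\right) + 1678 = \left(- \frac{18}{11} + 1174\right) + 1678 = \frac{12896}{11} + 1678 = \frac{31354}{11}$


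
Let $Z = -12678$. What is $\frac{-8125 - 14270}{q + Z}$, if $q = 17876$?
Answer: $- \frac{22395}{5198} \approx -4.3084$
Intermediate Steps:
$\frac{-8125 - 14270}{q + Z} = \frac{-8125 - 14270}{17876 - 12678} = - \frac{22395}{5198}$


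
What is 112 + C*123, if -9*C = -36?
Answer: 604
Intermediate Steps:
C = 4 (C = -1/9*(-36) = 4)
112 + C*123 = 112 + 4*123 = 112 + 492 = 604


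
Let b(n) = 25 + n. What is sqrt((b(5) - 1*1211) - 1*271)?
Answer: 22*I*sqrt(3) ≈ 38.105*I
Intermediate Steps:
sqrt((b(5) - 1*1211) - 1*271) = sqrt(((25 + 5) - 1*1211) - 1*271) = sqrt((30 - 1211) - 271) = sqrt(-1181 - 271) = sqrt(-1452) = 22*I*sqrt(3)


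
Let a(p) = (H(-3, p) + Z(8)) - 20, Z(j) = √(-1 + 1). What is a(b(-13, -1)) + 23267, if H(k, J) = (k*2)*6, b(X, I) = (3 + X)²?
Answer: 23211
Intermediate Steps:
Z(j) = 0 (Z(j) = √0 = 0)
H(k, J) = 12*k (H(k, J) = (2*k)*6 = 12*k)
a(p) = -56 (a(p) = (12*(-3) + 0) - 20 = (-36 + 0) - 20 = -36 - 20 = -56)
a(b(-13, -1)) + 23267 = -56 + 23267 = 23211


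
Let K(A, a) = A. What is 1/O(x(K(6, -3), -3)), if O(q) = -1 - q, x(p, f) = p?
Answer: -⅐ ≈ -0.14286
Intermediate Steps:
1/O(x(K(6, -3), -3)) = 1/(-1 - 1*6) = 1/(-1 - 6) = 1/(-7) = -⅐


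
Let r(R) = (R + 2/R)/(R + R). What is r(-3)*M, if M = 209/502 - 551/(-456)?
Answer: 107657/108432 ≈ 0.99285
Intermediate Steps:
r(R) = (R + 2/R)/(2*R) (r(R) = (R + 2/R)/((2*R)) = (R + 2/R)*(1/(2*R)) = (R + 2/R)/(2*R))
M = 9787/6024 (M = 209*(1/502) - 551*(-1/456) = 209/502 + 29/24 = 9787/6024 ≈ 1.6247)
r(-3)*M = (1/2 + (-3)**(-2))*(9787/6024) = (1/2 + 1/9)*(9787/6024) = (11/18)*(9787/6024) = 107657/108432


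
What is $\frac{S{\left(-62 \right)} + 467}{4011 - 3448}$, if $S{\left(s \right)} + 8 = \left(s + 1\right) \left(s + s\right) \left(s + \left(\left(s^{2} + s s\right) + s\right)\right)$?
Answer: $\frac{57214555}{563} \approx 1.0162 \cdot 10^{5}$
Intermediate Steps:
$S{\left(s \right)} = -8 + 2 s \left(1 + s\right) \left(2 s + 2 s^{2}\right)$ ($S{\left(s \right)} = -8 + \left(s + 1\right) \left(s + s\right) \left(s + \left(\left(s^{2} + s s\right) + s\right)\right) = -8 + \left(1 + s\right) 2 s \left(s + \left(\left(s^{2} + s^{2}\right) + s\right)\right) = -8 + 2 s \left(1 + s\right) \left(s + \left(2 s^{2} + s\right)\right) = -8 + 2 s \left(1 + s\right) \left(s + \left(s + 2 s^{2}\right)\right) = -8 + 2 s \left(1 + s\right) \left(2 s + 2 s^{2}\right)$)
$\frac{S{\left(-62 \right)} + 467}{4011 - 3448} = \frac{\left(-8 + 4 \left(-62\right)^{2} + 4 \left(-62\right)^{4} + 8 \left(-62\right)^{3}\right) + 467}{4011 - 3448} = \frac{\left(-8 + 4 \cdot 3844 + 4 \cdot 14776336 + 8 \left(-238328\right)\right) + 467}{563} = \left(\left(-8 + 15376 + 59105344 - 1906624\right) + 467\right) \frac{1}{563} = \left(57214088 + 467\right) \frac{1}{563} = 57214555 \cdot \frac{1}{563} = \frac{57214555}{563}$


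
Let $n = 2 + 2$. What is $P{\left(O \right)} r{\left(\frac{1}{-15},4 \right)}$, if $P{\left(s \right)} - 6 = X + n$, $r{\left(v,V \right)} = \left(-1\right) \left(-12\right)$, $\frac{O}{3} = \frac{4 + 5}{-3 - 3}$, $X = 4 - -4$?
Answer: $216$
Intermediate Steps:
$X = 8$ ($X = 4 + 4 = 8$)
$O = - \frac{9}{2}$ ($O = 3 \frac{4 + 5}{-3 - 3} = 3 \frac{9}{-6} = 3 \cdot 9 \left(- \frac{1}{6}\right) = 3 \left(- \frac{3}{2}\right) = - \frac{9}{2} \approx -4.5$)
$n = 4$
$r{\left(v,V \right)} = 12$
$P{\left(s \right)} = 18$ ($P{\left(s \right)} = 6 + \left(8 + 4\right) = 6 + 12 = 18$)
$P{\left(O \right)} r{\left(\frac{1}{-15},4 \right)} = 18 \cdot 12 = 216$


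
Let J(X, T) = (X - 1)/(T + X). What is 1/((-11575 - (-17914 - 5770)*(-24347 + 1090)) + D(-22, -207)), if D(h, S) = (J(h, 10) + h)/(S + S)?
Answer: -4968/2736525243143 ≈ -1.8154e-9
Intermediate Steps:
J(X, T) = (-1 + X)/(T + X)
D(h, S) = (h + (-1 + h)/(10 + h))/(2*S) (D(h, S) = ((-1 + h)/(10 + h) + h)/(S + S) = (h + (-1 + h)/(10 + h))/((2*S)) = (h + (-1 + h)/(10 + h))*(1/(2*S)) = (h + (-1 + h)/(10 + h))/(2*S))
1/((-11575 - (-17914 - 5770)*(-24347 + 1090)) + D(-22, -207)) = 1/((-11575 - (-17914 - 5770)*(-24347 + 1090)) + (½)*(-1 - 22 - 22*(10 - 22))/(-207*(10 - 22))) = 1/((-11575 - (-23684)*(-23257)) + (½)*(-1/207)*(-1 - 22 - 22*(-12))/(-12)) = 1/((-11575 - 1*550818788) + (½)*(-1/207)*(-1/12)*(-1 - 22 + 264)) = 1/((-11575 - 550818788) + (½)*(-1/207)*(-1/12)*241) = 1/(-550830363 + 241/4968) = 1/(-2736525243143/4968) = -4968/2736525243143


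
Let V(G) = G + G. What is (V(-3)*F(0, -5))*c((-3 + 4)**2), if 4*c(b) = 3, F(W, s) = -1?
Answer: 9/2 ≈ 4.5000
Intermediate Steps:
V(G) = 2*G
c(b) = 3/4 (c(b) = (1/4)*3 = 3/4)
(V(-3)*F(0, -5))*c((-3 + 4)**2) = ((2*(-3))*(-1))*(3/4) = -6*(-1)*(3/4) = 6*(3/4) = 9/2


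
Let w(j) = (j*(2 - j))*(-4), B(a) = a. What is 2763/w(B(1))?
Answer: -2763/4 ≈ -690.75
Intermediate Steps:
w(j) = -4*j*(2 - j)
2763/w(B(1)) = 2763/((4*1*(-2 + 1))) = 2763/((4*1*(-1))) = 2763/(-4) = 2763*(-¼) = -2763/4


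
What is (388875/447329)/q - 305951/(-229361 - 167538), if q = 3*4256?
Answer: 582530820797899/755629105873376 ≈ 0.77092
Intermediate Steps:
q = 12768
(388875/447329)/q - 305951/(-229361 - 167538) = (388875/447329)/12768 - 305951/(-229361 - 167538) = (388875*(1/447329))*(1/12768) - 305951/(-396899) = (388875/447329)*(1/12768) - 305951*(-1/396899) = 129625/1903832224 + 305951/396899 = 582530820797899/755629105873376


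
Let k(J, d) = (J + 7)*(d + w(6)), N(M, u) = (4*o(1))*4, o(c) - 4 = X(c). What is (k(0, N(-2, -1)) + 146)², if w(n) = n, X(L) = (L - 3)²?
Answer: 1175056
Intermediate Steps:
X(L) = (-3 + L)²
o(c) = 4 + (-3 + c)²
N(M, u) = 128 (N(M, u) = (4*(4 + (-3 + 1)²))*4 = (4*(4 + (-2)²))*4 = (4*(4 + 4))*4 = (4*8)*4 = 32*4 = 128)
k(J, d) = (6 + d)*(7 + J) (k(J, d) = (J + 7)*(d + 6) = (7 + J)*(6 + d) = (6 + d)*(7 + J))
(k(0, N(-2, -1)) + 146)² = ((42 + 6*0 + 7*128 + 0*128) + 146)² = ((42 + 0 + 896 + 0) + 146)² = (938 + 146)² = 1084² = 1175056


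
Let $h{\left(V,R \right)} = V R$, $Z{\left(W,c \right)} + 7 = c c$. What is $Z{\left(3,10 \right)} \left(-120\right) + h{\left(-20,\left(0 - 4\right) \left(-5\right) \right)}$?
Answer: $-11560$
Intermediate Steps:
$Z{\left(W,c \right)} = -7 + c^{2}$ ($Z{\left(W,c \right)} = -7 + c c = -7 + c^{2}$)
$h{\left(V,R \right)} = R V$
$Z{\left(3,10 \right)} \left(-120\right) + h{\left(-20,\left(0 - 4\right) \left(-5\right) \right)} = \left(-7 + 10^{2}\right) \left(-120\right) + \left(0 - 4\right) \left(-5\right) \left(-20\right) = \left(-7 + 100\right) \left(-120\right) + \left(-4\right) \left(-5\right) \left(-20\right) = 93 \left(-120\right) + 20 \left(-20\right) = -11160 - 400 = -11560$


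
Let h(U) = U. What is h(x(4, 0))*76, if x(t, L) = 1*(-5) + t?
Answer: -76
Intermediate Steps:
x(t, L) = -5 + t
h(x(4, 0))*76 = (-5 + 4)*76 = -1*76 = -76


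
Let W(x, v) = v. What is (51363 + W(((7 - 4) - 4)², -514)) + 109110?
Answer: 159959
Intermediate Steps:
(51363 + W(((7 - 4) - 4)², -514)) + 109110 = (51363 - 514) + 109110 = 50849 + 109110 = 159959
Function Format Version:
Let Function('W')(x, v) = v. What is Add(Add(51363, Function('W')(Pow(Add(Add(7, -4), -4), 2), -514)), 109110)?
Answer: 159959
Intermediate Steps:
Add(Add(51363, Function('W')(Pow(Add(Add(7, -4), -4), 2), -514)), 109110) = Add(Add(51363, -514), 109110) = Add(50849, 109110) = 159959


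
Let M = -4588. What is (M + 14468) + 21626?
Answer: 31506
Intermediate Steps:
(M + 14468) + 21626 = (-4588 + 14468) + 21626 = 9880 + 21626 = 31506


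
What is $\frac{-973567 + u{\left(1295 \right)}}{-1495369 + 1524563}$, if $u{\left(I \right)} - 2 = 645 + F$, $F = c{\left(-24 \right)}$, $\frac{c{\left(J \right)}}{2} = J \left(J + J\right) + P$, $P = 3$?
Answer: $- \frac{485305}{14597} \approx -33.247$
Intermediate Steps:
$c{\left(J \right)} = 6 + 4 J^{2}$ ($c{\left(J \right)} = 2 \left(J \left(J + J\right) + 3\right) = 2 \left(J 2 J + 3\right) = 2 \left(2 J^{2} + 3\right) = 2 \left(3 + 2 J^{2}\right) = 6 + 4 J^{2}$)
$F = 2310$ ($F = 6 + 4 \left(-24\right)^{2} = 6 + 4 \cdot 576 = 6 + 2304 = 2310$)
$u{\left(I \right)} = 2957$ ($u{\left(I \right)} = 2 + \left(645 + 2310\right) = 2 + 2955 = 2957$)
$\frac{-973567 + u{\left(1295 \right)}}{-1495369 + 1524563} = \frac{-973567 + 2957}{-1495369 + 1524563} = - \frac{970610}{29194} = \left(-970610\right) \frac{1}{29194} = - \frac{485305}{14597}$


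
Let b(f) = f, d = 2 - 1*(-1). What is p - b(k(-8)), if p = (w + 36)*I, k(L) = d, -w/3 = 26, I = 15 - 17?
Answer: 81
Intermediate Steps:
I = -2
d = 3 (d = 2 + 1 = 3)
w = -78 (w = -3*26 = -78)
k(L) = 3
p = 84 (p = (-78 + 36)*(-2) = -42*(-2) = 84)
p - b(k(-8)) = 84 - 1*3 = 84 - 3 = 81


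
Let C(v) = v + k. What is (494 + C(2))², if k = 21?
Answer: 267289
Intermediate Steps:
C(v) = 21 + v (C(v) = v + 21 = 21 + v)
(494 + C(2))² = (494 + (21 + 2))² = (494 + 23)² = 517² = 267289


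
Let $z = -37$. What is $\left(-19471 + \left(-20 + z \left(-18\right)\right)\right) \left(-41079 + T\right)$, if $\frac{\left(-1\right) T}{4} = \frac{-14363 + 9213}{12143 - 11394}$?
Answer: $\frac{578823024075}{749} \approx 7.7279 \cdot 10^{8}$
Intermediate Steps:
$T = \frac{20600}{749}$ ($T = - 4 \frac{-14363 + 9213}{12143 - 11394} = - 4 \left(- \frac{5150}{749}\right) = - 4 \left(\left(-5150\right) \frac{1}{749}\right) = \left(-4\right) \left(- \frac{5150}{749}\right) = \frac{20600}{749} \approx 27.503$)
$\left(-19471 + \left(-20 + z \left(-18\right)\right)\right) \left(-41079 + T\right) = \left(-19471 - -646\right) \left(-41079 + \frac{20600}{749}\right) = \left(-19471 + \left(-20 + 666\right)\right) \left(- \frac{30747571}{749}\right) = \left(-19471 + 646\right) \left(- \frac{30747571}{749}\right) = \left(-18825\right) \left(- \frac{30747571}{749}\right) = \frac{578823024075}{749}$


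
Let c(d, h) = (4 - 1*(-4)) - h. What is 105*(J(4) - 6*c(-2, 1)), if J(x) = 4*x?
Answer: -2730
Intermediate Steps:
c(d, h) = 8 - h (c(d, h) = (4 + 4) - h = 8 - h)
105*(J(4) - 6*c(-2, 1)) = 105*(4*4 - 6*(8 - 1*1)) = 105*(16 - 6*(8 - 1)) = 105*(16 - 6*7) = 105*(16 - 42) = 105*(-26) = -2730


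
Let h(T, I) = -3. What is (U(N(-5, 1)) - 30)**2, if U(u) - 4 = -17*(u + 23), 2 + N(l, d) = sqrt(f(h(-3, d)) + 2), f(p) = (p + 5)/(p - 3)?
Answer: 441512/3 + 13022*sqrt(15)/3 ≈ 1.6398e+5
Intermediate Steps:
f(p) = (5 + p)/(-3 + p)
N(l, d) = -2 + sqrt(15)/3 (N(l, d) = -2 + sqrt((5 - 3)/(-3 - 3) + 2) = -2 + sqrt(2/(-6) + 2) = -2 + sqrt(-1/6*2 + 2) = -2 + sqrt(-1/3 + 2) = -2 + sqrt(5/3) = -2 + sqrt(15)/3)
U(u) = -387 - 17*u (U(u) = 4 - 17*(u + 23) = 4 - 17*(23 + u) = 4 + (-391 - 17*u) = -387 - 17*u)
(U(N(-5, 1)) - 30)**2 = ((-387 - 17*(-2 + sqrt(15)/3)) - 30)**2 = ((-387 + (34 - 17*sqrt(15)/3)) - 30)**2 = ((-353 - 17*sqrt(15)/3) - 30)**2 = (-383 - 17*sqrt(15)/3)**2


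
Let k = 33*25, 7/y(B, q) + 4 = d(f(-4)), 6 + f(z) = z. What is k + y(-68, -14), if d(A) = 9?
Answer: 4132/5 ≈ 826.40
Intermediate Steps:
f(z) = -6 + z
y(B, q) = 7/5 (y(B, q) = 7/(-4 + 9) = 7/5)
k = 825
k + y(-68, -14) = 825 + 7/5 = 4132/5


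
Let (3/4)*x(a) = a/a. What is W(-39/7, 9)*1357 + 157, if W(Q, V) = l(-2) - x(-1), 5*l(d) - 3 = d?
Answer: -20714/15 ≈ -1380.9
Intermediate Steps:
l(d) = ⅗ + d/5
x(a) = 4/3 (x(a) = 4*(a/a)/3 = (4/3)*1 = 4/3)
W(Q, V) = -17/15 (W(Q, V) = (⅗ + (⅕)*(-2)) - 1*4/3 = (⅗ - ⅖) - 4/3 = ⅕ - 4/3 = -17/15)
W(-39/7, 9)*1357 + 157 = -17/15*1357 + 157 = -23069/15 + 157 = -20714/15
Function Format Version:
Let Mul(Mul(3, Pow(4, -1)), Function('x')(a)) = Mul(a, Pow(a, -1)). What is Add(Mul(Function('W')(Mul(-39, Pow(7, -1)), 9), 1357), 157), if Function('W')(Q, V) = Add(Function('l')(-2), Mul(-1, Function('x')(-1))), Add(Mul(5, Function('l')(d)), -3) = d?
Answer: Rational(-20714, 15) ≈ -1380.9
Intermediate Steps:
Function('l')(d) = Add(Rational(3, 5), Mul(Rational(1, 5), d))
Function('x')(a) = Rational(4, 3) (Function('x')(a) = Mul(Rational(4, 3), Mul(a, Pow(a, -1))) = Mul(Rational(4, 3), 1) = Rational(4, 3))
Function('W')(Q, V) = Rational(-17, 15) (Function('W')(Q, V) = Add(Add(Rational(3, 5), Mul(Rational(1, 5), -2)), Mul(-1, Rational(4, 3))) = Add(Add(Rational(3, 5), Rational(-2, 5)), Rational(-4, 3)) = Add(Rational(1, 5), Rational(-4, 3)) = Rational(-17, 15))
Add(Mul(Function('W')(Mul(-39, Pow(7, -1)), 9), 1357), 157) = Add(Mul(Rational(-17, 15), 1357), 157) = Add(Rational(-23069, 15), 157) = Rational(-20714, 15)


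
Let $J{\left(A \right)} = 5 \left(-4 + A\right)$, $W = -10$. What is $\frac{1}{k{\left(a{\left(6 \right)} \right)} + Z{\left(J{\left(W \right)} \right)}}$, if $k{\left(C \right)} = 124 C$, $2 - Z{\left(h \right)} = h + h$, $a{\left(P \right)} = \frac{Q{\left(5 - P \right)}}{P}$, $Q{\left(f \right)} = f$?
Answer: $\frac{3}{364} \approx 0.0082418$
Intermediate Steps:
$a{\left(P \right)} = \frac{5 - P}{P}$
$J{\left(A \right)} = -20 + 5 A$
$Z{\left(h \right)} = 2 - 2 h$ ($Z{\left(h \right)} = 2 - \left(h + h\right) = 2 - 2 h$)
$\frac{1}{k{\left(a{\left(6 \right)} \right)} + Z{\left(J{\left(W \right)} \right)}} = \frac{1}{124 \frac{5 - 6}{6} - \left(-2 + 2 \left(-20 + 5 \left(-10\right)\right)\right)} = \frac{1}{124 \frac{5 - 6}{6} - \left(-2 + 2 \left(-20 - 50\right)\right)} = \frac{1}{124 \cdot \frac{1}{6} \left(-1\right) + \left(2 - -140\right)} = \frac{1}{124 \left(- \frac{1}{6}\right) + \left(2 + 140\right)} = \frac{1}{- \frac{62}{3} + 142} = \frac{1}{\frac{364}{3}} = \frac{3}{364}$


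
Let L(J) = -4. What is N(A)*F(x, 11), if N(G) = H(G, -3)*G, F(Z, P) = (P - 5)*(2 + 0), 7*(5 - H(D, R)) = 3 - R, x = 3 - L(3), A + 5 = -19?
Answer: -8352/7 ≈ -1193.1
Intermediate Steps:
A = -24 (A = -5 - 19 = -24)
x = 7 (x = 3 - 1*(-4) = 3 + 4 = 7)
H(D, R) = 32/7 + R/7 (H(D, R) = 5 - (3 - R)/7 = 5 + (-3/7 + R/7) = 32/7 + R/7)
F(Z, P) = -10 + 2*P (F(Z, P) = (-5 + P)*2 = -10 + 2*P)
N(G) = 29*G/7 (N(G) = (32/7 + (⅐)*(-3))*G = (32/7 - 3/7)*G = 29*G/7)
N(A)*F(x, 11) = ((29/7)*(-24))*(-10 + 2*11) = -696*(-10 + 22)/7 = -696/7*12 = -8352/7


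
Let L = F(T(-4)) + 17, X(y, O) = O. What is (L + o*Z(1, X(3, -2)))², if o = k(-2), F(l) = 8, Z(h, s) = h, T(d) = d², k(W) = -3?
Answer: 484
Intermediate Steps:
o = -3
L = 25 (L = 8 + 17 = 25)
(L + o*Z(1, X(3, -2)))² = (25 - 3*1)² = (25 - 3)² = 22² = 484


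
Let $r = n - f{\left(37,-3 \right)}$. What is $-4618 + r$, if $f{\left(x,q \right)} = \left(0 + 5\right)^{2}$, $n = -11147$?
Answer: $-15790$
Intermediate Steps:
$f{\left(x,q \right)} = 25$ ($f{\left(x,q \right)} = 5^{2} = 25$)
$r = -11172$ ($r = -11147 - 25 = -11172$)
$-4618 + r = -4618 - 11172 = -15790$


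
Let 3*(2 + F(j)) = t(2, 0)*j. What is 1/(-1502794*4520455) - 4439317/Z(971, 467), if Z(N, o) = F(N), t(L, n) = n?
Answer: 7539417084774495647/3396656325635 ≈ 2.2197e+6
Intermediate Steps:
F(j) = -2 (F(j) = -2 + (0*j)/3 = -2 + (⅓)*0 = -2 + 0 = -2)
Z(N, o) = -2
1/(-1502794*4520455) - 4439317/Z(971, 467) = 1/(-1502794*4520455) - 4439317/(-2) = -1/1502794*1/4520455 - 4439317*(-½) = -1/6793312651270 + 4439317/2 = 7539417084774495647/3396656325635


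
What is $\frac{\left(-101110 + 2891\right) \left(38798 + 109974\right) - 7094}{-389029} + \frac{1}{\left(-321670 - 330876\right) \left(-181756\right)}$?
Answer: $\frac{1733072809765574158741}{46140454172236504} \approx 37561.0$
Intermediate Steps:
$\frac{\left(-101110 + 2891\right) \left(38798 + 109974\right) - 7094}{-389029} + \frac{1}{\left(-321670 - 330876\right) \left(-181756\right)} = \left(\left(-98219\right) 148772 - 7094\right) \left(- \frac{1}{389029}\right) + \frac{1}{-652546} \left(- \frac{1}{181756}\right) = \left(-14612237068 - 7094\right) \left(- \frac{1}{389029}\right) - - \frac{1}{118604150776} = \left(-14612244162\right) \left(- \frac{1}{389029}\right) + \frac{1}{118604150776} = \frac{14612244162}{389029} + \frac{1}{118604150776} = \frac{1733072809765574158741}{46140454172236504}$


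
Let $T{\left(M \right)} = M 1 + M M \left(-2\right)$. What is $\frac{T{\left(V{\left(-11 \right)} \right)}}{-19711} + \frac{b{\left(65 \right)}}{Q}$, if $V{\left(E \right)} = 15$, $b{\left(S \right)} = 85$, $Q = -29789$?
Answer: $\frac{11282780}{587170979} \approx 0.019215$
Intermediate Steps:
$T{\left(M \right)} = M - 2 M^{2}$ ($T{\left(M \right)} = M + M^{2} \left(-2\right) = M - 2 M^{2}$)
$\frac{T{\left(V{\left(-11 \right)} \right)}}{-19711} + \frac{b{\left(65 \right)}}{Q} = \frac{15 \left(1 - 30\right)}{-19711} + \frac{85}{-29789} = 15 \left(1 - 30\right) \left(- \frac{1}{19711}\right) + 85 \left(- \frac{1}{29789}\right) = 15 \left(-29\right) \left(- \frac{1}{19711}\right) - \frac{85}{29789} = \left(-435\right) \left(- \frac{1}{19711}\right) - \frac{85}{29789} = \frac{435}{19711} - \frac{85}{29789} = \frac{11282780}{587170979}$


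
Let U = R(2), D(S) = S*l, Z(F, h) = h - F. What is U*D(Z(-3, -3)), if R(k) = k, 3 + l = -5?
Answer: 0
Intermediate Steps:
l = -8 (l = -3 - 5 = -8)
D(S) = -8*S (D(S) = S*(-8) = -8*S)
U = 2
U*D(Z(-3, -3)) = 2*(-8*(-3 - 1*(-3))) = 2*(-8*(-3 + 3)) = 2*(-8*0) = 2*0 = 0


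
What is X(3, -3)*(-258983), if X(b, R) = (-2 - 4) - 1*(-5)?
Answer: 258983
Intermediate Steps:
X(b, R) = -1 (X(b, R) = -6 + 5 = -1)
X(3, -3)*(-258983) = -1*(-258983) = 258983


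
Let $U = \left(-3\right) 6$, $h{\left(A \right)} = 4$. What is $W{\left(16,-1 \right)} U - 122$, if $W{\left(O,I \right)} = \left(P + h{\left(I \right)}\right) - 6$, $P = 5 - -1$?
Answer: $-194$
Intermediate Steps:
$P = 6$ ($P = 5 + 1 = 6$)
$W{\left(O,I \right)} = 4$ ($W{\left(O,I \right)} = \left(6 + 4\right) - 6 = 10 - 6 = 4$)
$U = -18$
$W{\left(16,-1 \right)} U - 122 = 4 \left(-18\right) - 122 = -72 - 122 = -194$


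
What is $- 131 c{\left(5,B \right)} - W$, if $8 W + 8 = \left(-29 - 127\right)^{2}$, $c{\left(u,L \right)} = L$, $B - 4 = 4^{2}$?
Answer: $-5661$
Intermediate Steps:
$B = 20$ ($B = 4 + 4^{2} = 4 + 16 = 20$)
$W = 3041$ ($W = -1 + \frac{\left(-29 - 127\right)^{2}}{8} = -1 + \frac{\left(-156\right)^{2}}{8} = -1 + \frac{1}{8} \cdot 24336 = -1 + 3042 = 3041$)
$- 131 c{\left(5,B \right)} - W = \left(-131\right) 20 - 3041 = -2620 - 3041 = -5661$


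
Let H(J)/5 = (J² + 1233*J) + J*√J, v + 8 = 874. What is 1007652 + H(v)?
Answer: 10096322 + 4330*√866 ≈ 1.0224e+7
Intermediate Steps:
v = 866 (v = -8 + 874 = 866)
H(J) = 5*J² + 5*J^(3/2) + 6165*J (H(J) = 5*((J² + 1233*J) + J*√J) = 5*((J² + 1233*J) + J^(3/2)) = 5*(J² + J^(3/2) + 1233*J) = 5*J² + 5*J^(3/2) + 6165*J)
1007652 + H(v) = 1007652 + (5*866² + 5*866^(3/2) + 6165*866) = 1007652 + (5*749956 + 5*(866*√866) + 5338890) = 1007652 + (3749780 + 4330*√866 + 5338890) = 1007652 + (9088670 + 4330*√866) = 10096322 + 4330*√866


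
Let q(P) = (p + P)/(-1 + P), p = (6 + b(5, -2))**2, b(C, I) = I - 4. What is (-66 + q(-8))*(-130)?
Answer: 76180/9 ≈ 8464.4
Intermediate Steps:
b(C, I) = -4 + I
p = 0 (p = (6 + (-4 - 2))**2 = (6 - 6)**2 = 0**2 = 0)
q(P) = P/(-1 + P) (q(P) = (0 + P)/(-1 + P) = P/(-1 + P))
(-66 + q(-8))*(-130) = (-66 - 8/(-1 - 8))*(-130) = (-66 - 8/(-9))*(-130) = (-66 - 8*(-1/9))*(-130) = (-66 + 8/9)*(-130) = -586/9*(-130) = 76180/9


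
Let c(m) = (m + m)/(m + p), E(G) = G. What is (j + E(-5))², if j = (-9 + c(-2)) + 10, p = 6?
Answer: 25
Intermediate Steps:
c(m) = 2*m/(6 + m) (c(m) = (m + m)/(m + 6) = (2*m)/(6 + m) = 2*m/(6 + m))
j = 0 (j = (-9 + 2*(-2)/(6 - 2)) + 10 = (-9 + 2*(-2)/4) + 10 = (-9 + 2*(-2)*(¼)) + 10 = (-9 - 1) + 10 = -10 + 10 = 0)
(j + E(-5))² = (0 - 5)² = (-5)² = 25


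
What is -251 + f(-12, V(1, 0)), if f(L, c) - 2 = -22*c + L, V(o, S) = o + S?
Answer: -283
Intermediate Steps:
V(o, S) = S + o
f(L, c) = 2 + L - 22*c (f(L, c) = 2 + (-22*c + L) = 2 + (L - 22*c) = 2 + L - 22*c)
-251 + f(-12, V(1, 0)) = -251 + (2 - 12 - 22*(0 + 1)) = -251 + (2 - 12 - 22*1) = -251 + (2 - 12 - 22) = -251 - 32 = -283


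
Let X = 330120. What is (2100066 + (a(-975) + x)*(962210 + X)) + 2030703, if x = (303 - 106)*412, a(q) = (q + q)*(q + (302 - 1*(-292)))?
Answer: 1065031376389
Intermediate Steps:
a(q) = 2*q*(594 + q) (a(q) = (2*q)*(q + (302 + 292)) = (2*q)*(q + 594) = (2*q)*(594 + q) = 2*q*(594 + q))
x = 81164 (x = 197*412 = 81164)
(2100066 + (a(-975) + x)*(962210 + X)) + 2030703 = (2100066 + (2*(-975)*(594 - 975) + 81164)*(962210 + 330120)) + 2030703 = (2100066 + (2*(-975)*(-381) + 81164)*1292330) + 2030703 = (2100066 + (742950 + 81164)*1292330) + 2030703 = (2100066 + 824114*1292330) + 2030703 = (2100066 + 1065027245620) + 2030703 = 1065029345686 + 2030703 = 1065031376389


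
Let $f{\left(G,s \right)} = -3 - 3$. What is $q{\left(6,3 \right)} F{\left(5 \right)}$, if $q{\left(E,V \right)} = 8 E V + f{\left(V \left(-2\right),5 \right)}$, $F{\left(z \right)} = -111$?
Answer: $-15318$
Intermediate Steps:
$f{\left(G,s \right)} = -6$ ($f{\left(G,s \right)} = -3 - 3 = -6$)
$q{\left(E,V \right)} = -6 + 8 E V$ ($q{\left(E,V \right)} = 8 E V - 6 = -6 + 8 E V$)
$q{\left(6,3 \right)} F{\left(5 \right)} = \left(-6 + 8 \cdot 6 \cdot 3\right) \left(-111\right) = \left(-6 + 144\right) \left(-111\right) = 138 \left(-111\right) = -15318$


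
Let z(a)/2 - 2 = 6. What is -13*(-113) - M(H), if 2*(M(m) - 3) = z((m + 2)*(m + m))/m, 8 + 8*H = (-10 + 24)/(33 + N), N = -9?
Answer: 131242/89 ≈ 1474.6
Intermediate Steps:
z(a) = 16 (z(a) = 4 + 2*6 = 4 + 12 = 16)
H = -89/96 (H = -1 + ((-10 + 24)/(33 - 9))/8 = -1 + (14/24)/8 = -1 + (14*(1/24))/8 = -1 + (1/8)*(7/12) = -1 + 7/96 = -89/96 ≈ -0.92708)
M(m) = 3 + 8/m (M(m) = 3 + (16/m)/2 = 3 + 8/m)
-13*(-113) - M(H) = -13*(-113) - (3 + 8/(-89/96)) = 1469 - (3 + 8*(-96/89)) = 1469 - (3 - 768/89) = 1469 - 1*(-501/89) = 1469 + 501/89 = 131242/89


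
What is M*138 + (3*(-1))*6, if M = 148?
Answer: 20406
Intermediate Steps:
M*138 + (3*(-1))*6 = 148*138 + (3*(-1))*6 = 20424 - 3*6 = 20424 - 18 = 20406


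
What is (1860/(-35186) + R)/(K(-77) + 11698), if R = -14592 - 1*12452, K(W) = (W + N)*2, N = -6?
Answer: -237893011/101441238 ≈ -2.3451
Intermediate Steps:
K(W) = -12 + 2*W (K(W) = (W - 6)*2 = (-6 + W)*2 = -12 + 2*W)
R = -27044 (R = -14592 - 12452 = -27044)
(1860/(-35186) + R)/(K(-77) + 11698) = (1860/(-35186) - 27044)/((-12 + 2*(-77)) + 11698) = (1860*(-1/35186) - 27044)/((-12 - 154) + 11698) = (-930/17593 - 27044)/(-166 + 11698) = -475786022/17593/11532 = -475786022/17593*1/11532 = -237893011/101441238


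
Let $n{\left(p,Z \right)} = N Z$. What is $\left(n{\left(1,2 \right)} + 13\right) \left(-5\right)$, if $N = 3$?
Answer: $-95$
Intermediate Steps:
$n{\left(p,Z \right)} = 3 Z$
$\left(n{\left(1,2 \right)} + 13\right) \left(-5\right) = \left(3 \cdot 2 + 13\right) \left(-5\right) = \left(6 + 13\right) \left(-5\right) = 19 \left(-5\right) = -95$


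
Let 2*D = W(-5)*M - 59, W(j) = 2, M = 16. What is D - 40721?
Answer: -81469/2 ≈ -40735.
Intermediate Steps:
D = -27/2 (D = (2*16 - 59)/2 = (32 - 59)/2 = (½)*(-27) = -27/2 ≈ -13.500)
D - 40721 = -27/2 - 40721 = -81469/2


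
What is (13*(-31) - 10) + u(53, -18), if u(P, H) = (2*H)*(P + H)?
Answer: -1673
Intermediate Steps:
u(P, H) = 2*H*(H + P) (u(P, H) = (2*H)*(H + P) = 2*H*(H + P))
(13*(-31) - 10) + u(53, -18) = (13*(-31) - 10) + 2*(-18)*(-18 + 53) = (-403 - 10) + 2*(-18)*35 = -413 - 1260 = -1673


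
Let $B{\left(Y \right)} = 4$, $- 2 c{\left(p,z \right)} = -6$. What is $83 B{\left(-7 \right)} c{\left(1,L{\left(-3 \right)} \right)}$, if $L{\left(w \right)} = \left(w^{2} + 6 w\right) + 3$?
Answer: $996$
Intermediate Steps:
$L{\left(w \right)} = 3 + w^{2} + 6 w$
$c{\left(p,z \right)} = 3$ ($c{\left(p,z \right)} = \left(- \frac{1}{2}\right) \left(-6\right) = 3$)
$83 B{\left(-7 \right)} c{\left(1,L{\left(-3 \right)} \right)} = 83 \cdot 4 \cdot 3 = 332 \cdot 3 = 996$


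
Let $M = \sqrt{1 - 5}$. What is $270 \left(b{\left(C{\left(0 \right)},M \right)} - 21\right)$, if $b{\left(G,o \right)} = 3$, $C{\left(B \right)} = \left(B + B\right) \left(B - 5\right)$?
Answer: $-4860$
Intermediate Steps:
$M = 2 i$ ($M = \sqrt{-4} = 2 i \approx 2.0 i$)
$C{\left(B \right)} = 2 B \left(-5 + B\right)$
$270 \left(b{\left(C{\left(0 \right)},M \right)} - 21\right) = 270 \left(3 - 21\right) = 270 \left(-18\right) = -4860$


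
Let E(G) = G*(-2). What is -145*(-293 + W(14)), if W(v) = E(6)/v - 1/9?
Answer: 2685400/63 ≈ 42625.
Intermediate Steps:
E(G) = -2*G
W(v) = -⅑ - 12/v (W(v) = (-2*6)/v - 1/9 = -12/v - 1*⅑ = -12/v - ⅑ = -⅑ - 12/v)
-145*(-293 + W(14)) = -145*(-293 + (⅑)*(-108 - 1*14)/14) = -145*(-293 + (⅑)*(1/14)*(-108 - 14)) = -145*(-293 + (⅑)*(1/14)*(-122)) = -145*(-293 - 61/63) = -145*(-18520/63) = 2685400/63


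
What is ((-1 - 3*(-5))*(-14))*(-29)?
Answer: 5684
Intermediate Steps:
((-1 - 3*(-5))*(-14))*(-29) = ((-1 + 15)*(-14))*(-29) = (14*(-14))*(-29) = -196*(-29) = 5684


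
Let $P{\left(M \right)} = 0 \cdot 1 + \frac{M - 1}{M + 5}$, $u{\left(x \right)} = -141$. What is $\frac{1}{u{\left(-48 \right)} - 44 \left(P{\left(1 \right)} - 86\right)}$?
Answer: $\frac{1}{3643} \approx 0.0002745$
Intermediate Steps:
$P{\left(M \right)} = \frac{-1 + M}{5 + M}$ ($P{\left(M \right)} = 0 + \frac{-1 + M}{5 + M} = \frac{-1 + M}{5 + M}$)
$\frac{1}{u{\left(-48 \right)} - 44 \left(P{\left(1 \right)} - 86\right)} = \frac{1}{-141 - 44 \left(\frac{-1 + 1}{5 + 1} - 86\right)} = \frac{1}{-141 - 44 \left(\frac{1}{6} \cdot 0 - 86\right)} = \frac{1}{-141 - 44 \left(0 - 86\right)} = \frac{1}{-141 - -3784} = \frac{1}{-141 + 3784} = \frac{1}{3643}$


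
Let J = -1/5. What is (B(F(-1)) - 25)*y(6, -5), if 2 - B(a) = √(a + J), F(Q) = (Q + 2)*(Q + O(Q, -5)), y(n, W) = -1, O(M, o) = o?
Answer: 23 + I*√155/5 ≈ 23.0 + 2.49*I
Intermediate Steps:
J = -⅕ (J = -1*⅕ = -⅕ ≈ -0.20000)
F(Q) = (-5 + Q)*(2 + Q) (F(Q) = (Q + 2)*(Q - 5) = (2 + Q)*(-5 + Q) = (-5 + Q)*(2 + Q))
B(a) = 2 - √(-⅕ + a) (B(a) = 2 - √(a - ⅕) = 2 - √(-⅕ + a))
(B(F(-1)) - 25)*y(6, -5) = ((2 - √(-5 + 25*(-10 + (-1)² - 3*(-1)))/5) - 25)*(-1) = ((2 - √(-5 + 25*(-10 + 1 + 3))/5) - 25)*(-1) = ((2 - √(-5 + 25*(-6))/5) - 25)*(-1) = ((2 - √(-5 - 150)/5) - 25)*(-1) = ((2 - I*√155/5) - 25)*(-1) = (-23 - I*√155/5)*(-1) = 23 + I*√155/5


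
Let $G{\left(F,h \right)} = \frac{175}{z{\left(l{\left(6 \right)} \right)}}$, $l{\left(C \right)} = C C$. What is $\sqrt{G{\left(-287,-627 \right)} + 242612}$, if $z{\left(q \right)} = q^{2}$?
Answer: $\frac{\sqrt{314425327}}{36} \approx 492.56$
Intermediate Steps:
$l{\left(C \right)} = C^{2}$
$G{\left(F,h \right)} = \frac{175}{1296}$ ($G{\left(F,h \right)} = \frac{175}{\left(6^{2}\right)^{2}} = \frac{175}{36^{2}} = \frac{175}{1296}$)
$\sqrt{G{\left(-287,-627 \right)} + 242612} = \sqrt{\frac{175}{1296} + 242612} = \sqrt{\frac{314425327}{1296}} = \frac{\sqrt{314425327}}{36}$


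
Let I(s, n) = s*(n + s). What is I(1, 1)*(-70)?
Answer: -140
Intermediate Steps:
I(1, 1)*(-70) = (1*(1 + 1))*(-70) = (1*2)*(-70) = 2*(-70) = -140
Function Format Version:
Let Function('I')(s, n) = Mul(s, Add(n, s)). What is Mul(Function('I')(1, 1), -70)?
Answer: -140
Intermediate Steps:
Mul(Function('I')(1, 1), -70) = Mul(Mul(1, Add(1, 1)), -70) = Mul(Mul(1, 2), -70) = Mul(2, -70) = -140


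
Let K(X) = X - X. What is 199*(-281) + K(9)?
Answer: -55919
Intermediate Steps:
K(X) = 0
199*(-281) + K(9) = 199*(-281) + 0 = -55919 + 0 = -55919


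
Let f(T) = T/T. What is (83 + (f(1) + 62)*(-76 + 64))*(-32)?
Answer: 21536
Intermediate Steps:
f(T) = 1
(83 + (f(1) + 62)*(-76 + 64))*(-32) = (83 + (1 + 62)*(-76 + 64))*(-32) = (83 + 63*(-12))*(-32) = (83 - 756)*(-32) = -673*(-32) = 21536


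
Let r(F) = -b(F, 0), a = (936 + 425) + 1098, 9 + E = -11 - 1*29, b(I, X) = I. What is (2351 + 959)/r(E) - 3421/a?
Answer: 7971661/120491 ≈ 66.160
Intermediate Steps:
E = -49 (E = -9 + (-11 - 1*29) = -9 + (-11 - 29) = -9 - 40 = -49)
a = 2459 (a = 1361 + 1098 = 2459)
r(F) = -F
(2351 + 959)/r(E) - 3421/a = (2351 + 959)/((-1*(-49))) - 3421/2459 = 3310/49 - 3421*1/2459 = 3310*(1/49) - 3421/2459 = 3310/49 - 3421/2459 = 7971661/120491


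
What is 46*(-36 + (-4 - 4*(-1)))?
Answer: -1656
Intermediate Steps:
46*(-36 + (-4 - 4*(-1))) = 46*(-36 + (-4 + 4)) = 46*(-36 + 0) = 46*(-36) = -1656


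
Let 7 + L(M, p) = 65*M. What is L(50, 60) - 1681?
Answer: 1562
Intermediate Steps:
L(M, p) = -7 + 65*M
L(50, 60) - 1681 = (-7 + 65*50) - 1681 = (-7 + 3250) - 1681 = 3243 - 1681 = 1562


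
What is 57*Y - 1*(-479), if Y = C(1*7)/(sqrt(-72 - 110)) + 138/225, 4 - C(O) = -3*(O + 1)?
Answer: 12849/25 - 114*I*sqrt(182)/13 ≈ 513.96 - 118.3*I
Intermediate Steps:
C(O) = 7 + 3*O (C(O) = 4 - (-3)*(O + 1) = 4 - (-3)*(1 + O) = 4 - (-3 - 3*O) = 4 + (3 + 3*O) = 7 + 3*O)
Y = 46/75 - 2*I*sqrt(182)/13 (Y = (7 + 3*(1*7))/(sqrt(-72 - 110)) + 138/225 = (7 + 3*7)/(sqrt(-182)) + 138*(1/225) = (7 + 21)/((I*sqrt(182))) + 46/75 = 28*(-I*sqrt(182)/182) + 46/75 = -2*I*sqrt(182)/13 + 46/75 = 46/75 - 2*I*sqrt(182)/13 ≈ 0.61333 - 2.0755*I)
57*Y - 1*(-479) = 57*(46/75 - 2*I*sqrt(182)/13) - 1*(-479) = (874/25 - 114*I*sqrt(182)/13) + 479 = 12849/25 - 114*I*sqrt(182)/13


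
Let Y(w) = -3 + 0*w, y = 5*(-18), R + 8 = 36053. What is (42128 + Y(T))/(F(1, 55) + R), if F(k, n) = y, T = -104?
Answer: 8425/7191 ≈ 1.1716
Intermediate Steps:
R = 36045 (R = -8 + 36053 = 36045)
y = -90
Y(w) = -3 (Y(w) = -3 + 0 = -3)
F(k, n) = -90
(42128 + Y(T))/(F(1, 55) + R) = (42128 - 3)/(-90 + 36045) = 42125/35955 = 42125*(1/35955) = 8425/7191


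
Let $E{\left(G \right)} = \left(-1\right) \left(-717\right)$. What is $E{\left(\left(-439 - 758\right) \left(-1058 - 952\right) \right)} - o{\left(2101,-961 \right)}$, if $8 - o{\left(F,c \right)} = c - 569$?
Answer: $-821$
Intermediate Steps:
$o{\left(F,c \right)} = 577 - c$ ($o{\left(F,c \right)} = 8 - \left(c - 569\right) = 8 - \left(-569 + c\right) = 577 - c$)
$E{\left(G \right)} = 717$
$E{\left(\left(-439 - 758\right) \left(-1058 - 952\right) \right)} - o{\left(2101,-961 \right)} = 717 - \left(577 - -961\right) = 717 - \left(577 + 961\right) = 717 - 1538 = -821$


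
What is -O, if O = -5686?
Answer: 5686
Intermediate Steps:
-O = -1*(-5686) = 5686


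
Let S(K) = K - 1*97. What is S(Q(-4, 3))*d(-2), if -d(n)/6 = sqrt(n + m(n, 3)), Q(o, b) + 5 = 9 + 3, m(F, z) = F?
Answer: 1080*I ≈ 1080.0*I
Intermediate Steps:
Q(o, b) = 7 (Q(o, b) = -5 + (9 + 3) = -5 + 12 = 7)
d(n) = -6*sqrt(2)*sqrt(n) (d(n) = -6*sqrt(n + n) = -6*sqrt(2)*sqrt(n))
S(K) = -97 + K (S(K) = K - 97 = -97 + K)
S(Q(-4, 3))*d(-2) = (-97 + 7)*(-6*sqrt(2)*sqrt(-2)) = -(-540)*sqrt(2)*I*sqrt(2) = -(-1080)*I = 1080*I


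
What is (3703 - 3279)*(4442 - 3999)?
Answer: 187832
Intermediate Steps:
(3703 - 3279)*(4442 - 3999) = 424*443 = 187832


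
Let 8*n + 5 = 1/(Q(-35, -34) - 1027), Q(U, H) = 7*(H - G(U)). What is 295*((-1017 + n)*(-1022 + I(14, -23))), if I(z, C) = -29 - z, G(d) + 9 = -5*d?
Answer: 258647291600/809 ≈ 3.1971e+8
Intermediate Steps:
G(d) = -9 - 5*d
Q(U, H) = 63 + 7*H + 35*U (Q(U, H) = 7*(H - (-9 - 5*U)) = 7*(H + (9 + 5*U)) = 7*(9 + H + 5*U) = 63 + 7*H + 35*U)
n = -1517/2427 (n = -5/8 + 1/(8*((63 + 7*(-34) + 35*(-35)) - 1027)) = -5/8 + 1/(8*((63 - 238 - 1225) - 1027)) = -5/8 + 1/(8*(-1400 - 1027)) = -5/8 + (⅛)/(-2427) = -5/8 + (⅛)*(-1/2427) = -5/8 - 1/19416 = -1517/2427 ≈ -0.62505)
295*((-1017 + n)*(-1022 + I(14, -23))) = 295*((-1017 - 1517/2427)*(-1022 + (-29 - 1*14))) = 295*(-2469776*(-1022 + (-29 - 14))/2427) = 295*(-2469776*(-1022 - 43)/2427) = 295*(-2469776/2427*(-1065)) = 295*(876770480/809) = 258647291600/809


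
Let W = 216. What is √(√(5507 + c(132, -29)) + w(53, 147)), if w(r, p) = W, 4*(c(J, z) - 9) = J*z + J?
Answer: 2*√(54 + √287) ≈ 16.845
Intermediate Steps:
c(J, z) = 9 + J/4 + J*z/4 (c(J, z) = 9 + (J*z + J)/4 = 9 + (J + J*z)/4 = 9 + (J/4 + J*z/4) = 9 + J/4 + J*z/4)
w(r, p) = 216
√(√(5507 + c(132, -29)) + w(53, 147)) = √(√(5507 + (9 + (¼)*132 + (¼)*132*(-29))) + 216) = √(√(5507 + (9 + 33 - 957)) + 216) = √(√(5507 - 915) + 216) = √(√4592 + 216) = √(4*√287 + 216) = √(216 + 4*√287)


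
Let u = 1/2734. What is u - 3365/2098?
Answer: -2299453/1433983 ≈ -1.6035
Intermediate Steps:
u = 1/2734 ≈ 0.00036576
u - 3365/2098 = 1/2734 - 3365/2098 = -2299453/1433983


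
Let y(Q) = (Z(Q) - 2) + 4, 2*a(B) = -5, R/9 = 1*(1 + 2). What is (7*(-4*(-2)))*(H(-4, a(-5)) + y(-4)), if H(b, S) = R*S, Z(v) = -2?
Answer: -3780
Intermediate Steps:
R = 27 (R = 9*(1*(1 + 2)) = 9*(1*3) = 9*3 = 27)
a(B) = -5/2 (a(B) = (½)*(-5) = -5/2)
H(b, S) = 27*S
y(Q) = 0 (y(Q) = (-2 - 2) + 4 = -4 + 4 = 0)
(7*(-4*(-2)))*(H(-4, a(-5)) + y(-4)) = (7*(-4*(-2)))*(27*(-5/2) + 0) = (7*8)*(-135/2 + 0) = 56*(-135/2) = -3780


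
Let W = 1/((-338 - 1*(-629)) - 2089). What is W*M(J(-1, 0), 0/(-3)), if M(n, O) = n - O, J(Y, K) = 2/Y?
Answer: 1/899 ≈ 0.0011123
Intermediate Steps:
W = -1/1798 (W = 1/((-338 + 629) - 2089) = 1/(291 - 2089) = 1/(-1798) = -1/1798 ≈ -0.00055617)
W*M(J(-1, 0), 0/(-3)) = -(2/(-1) - 0/(-3))/1798 = -(2*(-1) - 0*(-1)/3)/1798 = -(-2 - 1*0)/1798 = -(-2 + 0)/1798 = -1/1798*(-2) = 1/899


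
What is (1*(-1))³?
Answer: -1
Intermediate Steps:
(1*(-1))³ = (-1)³ = -1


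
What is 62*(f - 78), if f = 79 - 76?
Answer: -4650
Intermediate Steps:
f = 3
62*(f - 78) = 62*(3 - 78) = 62*(-75) = -4650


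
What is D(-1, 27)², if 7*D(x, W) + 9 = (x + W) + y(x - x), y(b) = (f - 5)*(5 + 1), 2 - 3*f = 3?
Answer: 225/49 ≈ 4.5918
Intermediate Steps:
f = -⅓ (f = ⅔ - ⅓*3 = ⅔ - 1 = -⅓ ≈ -0.33333)
y(b) = -32 (y(b) = (-⅓ - 5)*(5 + 1) = -16/3*6 = -32)
D(x, W) = -41/7 + W/7 + x/7 (D(x, W) = -9/7 + ((x + W) - 32)/7 = -9/7 + ((W + x) - 32)/7 = -9/7 + (-32 + W + x)/7 = -9/7 + (-32/7 + W/7 + x/7) = -41/7 + W/7 + x/7)
D(-1, 27)² = (-41/7 + (⅐)*27 + (⅐)*(-1))² = (-41/7 + 27/7 - ⅐)² = (-15/7)² = 225/49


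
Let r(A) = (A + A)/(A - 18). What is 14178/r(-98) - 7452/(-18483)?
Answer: 2533290798/301889 ≈ 8391.5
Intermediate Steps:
r(A) = 2*A/(-18 + A) (r(A) = (2*A)/(-18 + A) = 2*A/(-18 + A))
14178/r(-98) - 7452/(-18483) = 14178/((2*(-98)/(-18 - 98))) - 7452/(-18483) = 14178/((2*(-98)/(-116))) - 7452*(-1/18483) = 14178/((2*(-98)*(-1/116))) + 2484/6161 = 14178/(49/29) + 2484/6161 = 14178*(29/49) + 2484/6161 = 411162/49 + 2484/6161 = 2533290798/301889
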